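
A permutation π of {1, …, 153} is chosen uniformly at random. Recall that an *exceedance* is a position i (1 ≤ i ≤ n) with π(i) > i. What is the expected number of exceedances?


Write X = Σ_{i=1}^{153} X_i, where X_i = 1_{π(i) > i}.
For each fixed i, π(i) is uniform over {1, …, 153} (marginal of a uniform permutation), so P[π(i) > i] = (n − i)/n. Summing: Σ_{i=1}^{153} (n − i)/n = (0 + 1 + … + 152)/153 = 153(153 − 1)/(2·153) = (153 − 1)/2.
Hence E[X] = Σ_{i=1}^{153} (153 − i)/153 = 76 ≈ 76.000.

E[X] = 76 = 76.000.


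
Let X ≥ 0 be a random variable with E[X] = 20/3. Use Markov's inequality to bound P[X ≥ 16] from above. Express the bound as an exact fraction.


μ = E[X] = 20/3, a = 16.
Markov: P[X ≥ 16] ≤ μ/a = (20/3)/16 = 5/12.
Numerically: ≈ 0.416667.
(Since a = 16 > μ = 6.666667, the bound 5/12 is < 1 and informative.)

P[X ≥ 16] ≤ 5/12 ≈ 0.416667.


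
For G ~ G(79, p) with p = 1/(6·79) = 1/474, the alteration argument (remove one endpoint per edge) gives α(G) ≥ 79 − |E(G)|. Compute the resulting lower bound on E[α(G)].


E[|E(G)|] = C(79, 2)·p = 3081 · (1/474) = 13/2.
E[α(G)] ≥ n − E[|E(G)|] = 79 − 13/2 = 145/2.
Numerically: ≈ 72.500.
(This is only a lower bound; the true E[α(G)] may be larger.)

E[α(G)] ≥ 145/2 ≈ 72.500.


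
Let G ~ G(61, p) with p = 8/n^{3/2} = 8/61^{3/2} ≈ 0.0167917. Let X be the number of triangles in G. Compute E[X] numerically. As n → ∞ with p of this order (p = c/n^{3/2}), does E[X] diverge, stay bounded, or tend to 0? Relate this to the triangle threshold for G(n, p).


Number of potential triangles: C(61, 3) = 35990.
Each occurs with probability p³ ≈ (0.0167917)³ ≈ 4.73462627e-06.
By linearity: E[X] = C(61, 3)·p³ ≈ 35990 · 4.73462627e-06 ≈ 0.170399.
Since α = 3/2 > 1, p = c/n^{3/2} = o(1/n) is below the triangle threshold p ~ 1/n. Asymptotically E[X] ~ (c³/6)·n^{3(1−α)} = (8³/6)·n^{-1.5} → 0, so by Markov's inequality G has no triangles w.h.p.

E[X] ≈ 0.170399; in regime p = Θ(1/n^{3/2}) E[X] tends to 0 (below the triangle threshold p ~ 1/n).


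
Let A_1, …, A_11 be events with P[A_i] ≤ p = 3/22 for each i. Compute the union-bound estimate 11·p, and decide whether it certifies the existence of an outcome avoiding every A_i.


Union bound: P[∪_{i=1}^{11} A_i] ≤ Σ_i P[A_i] ≤ 11·p = 11·(3/22) = 3/2.
Numerically: 3/2 ≈ 1.500000.
Is 3/2 < 1? NO.
Since the bound 3/2 is ≥ 1, the union bound is uninformative here; it does NOT by itself certify existence.

11·p = 3/2 ≈ 1.500000; existence NOT certified by the union bound.


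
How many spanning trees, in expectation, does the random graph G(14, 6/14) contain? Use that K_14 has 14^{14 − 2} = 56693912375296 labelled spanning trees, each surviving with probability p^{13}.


K_14 has 14^{14 − 2} = 56693912375296 labelled spanning trees.
For each such spanning tree H, let X_H = 1 if all 13 edges of H are present in G. Then P[X_H = 1] = p^{13} = (3/7)^{13} = 1594323/96889010407.
Summing the indicators: E[X] = Σ_H E[X_H] = 56693912375296 · p^{13} = 56693912375296 · 1594323/96889010407 = 6530347008/7.
Numerically: E[X] ≈ 9.3291e+08.

E[X] = 56693912375296 · (3/7)^{13} = 6530347008/7 ≈ 9.3291e+08.


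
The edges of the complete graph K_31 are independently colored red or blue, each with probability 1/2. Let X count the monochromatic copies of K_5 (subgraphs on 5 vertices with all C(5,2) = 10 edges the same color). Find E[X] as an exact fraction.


Let X = Σ_S X_S over the C(31, 5) = 169911 subsets S of size 5, where X_S = 1 if the K_5 on S is monochromatic.
For a fixed S, the K_5 on S has C(5, 2) = 10 edges. P[all 10 edges red] = (1/2)^10, and likewise for blue, so P[monochromatic] = 2·(1/2)^10 = 2^{1 − 10} = 1/512.
Summing: E[X] = C(31, 5) · 2^{1 − 10} = 169911 · 1/512 = 169911/512.
Numerically: E[X] ≈ 331.85742.

E[X] = C(31,5)·2^(1−C(5,2)) = 169911/512 ≈ 331.85742.


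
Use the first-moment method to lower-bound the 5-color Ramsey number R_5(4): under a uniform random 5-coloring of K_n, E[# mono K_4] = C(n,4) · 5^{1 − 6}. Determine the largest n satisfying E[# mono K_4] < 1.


We need C(n, 4) · 5^{1 − 6} < 1, i.e. C(n, 4) < 5^{6 − 1} = 3125.
Check values of n near the boundary:
  n = 12: C(12, 4) = 495; 495 < 3125? YES
  n = 13: C(13, 4) = 715; 715 < 3125? YES
  n = 14: C(14, 4) = 1001; 1001 < 3125? YES
  n = 15: C(15, 4) = 1365; 1365 < 3125? YES
  n = 16: C(16, 4) = 1820; 1820 < 3125? YES
  n = 17: C(17, 4) = 2380; 2380 < 3125? YES
  n = 18: C(18, 4) = 3060; 3060 < 3125? YES
  n = 19: C(19, 4) = 3876; 3876 < 3125? NO
  n = 20: C(20, 4) = 4845; 4845 < 3125? NO
  n = 21: C(21, 4) = 5985; 5985 < 3125? NO
The largest n with C(n, 4) < 3125 is n = 18 (where E[X] = 612/625 ≈ 0.979). Hence R_5(4) > 18, i.e. R_5(4) ≥ 19.

Largest n = 18; hence R_5(4) > 18.


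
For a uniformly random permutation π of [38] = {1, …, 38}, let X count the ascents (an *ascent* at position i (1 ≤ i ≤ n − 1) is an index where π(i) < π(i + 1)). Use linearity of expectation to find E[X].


Write X = Σ X_I over i = 1, …, 37, with X_I the indicator of one ascent.
There are 37 indicators.
For each fixed i, the pair (π(i), π(i+1)) is a uniformly random ordered pair of distinct values from {1, …, 38}; by symmetry P[π(i) < π(i+1)] = 1/2.
By linearity: E[X] = 37 · (1/2) = (38 − 1) · (1/2) = 37/2 ≈ 18.500.

E[X] = 37/2 = 18.500.


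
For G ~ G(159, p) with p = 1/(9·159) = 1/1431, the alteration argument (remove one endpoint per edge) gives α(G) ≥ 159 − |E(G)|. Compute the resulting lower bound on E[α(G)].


E[|E(G)|] = C(159, 2)·p = 12561 · (1/1431) = 79/9.
E[α(G)] ≥ n − E[|E(G)|] = 159 − 79/9 = 1352/9.
Numerically: ≈ 150.222222.
(This is only a lower bound; the true E[α(G)] may be larger.)

E[α(G)] ≥ 1352/9 ≈ 150.222222.


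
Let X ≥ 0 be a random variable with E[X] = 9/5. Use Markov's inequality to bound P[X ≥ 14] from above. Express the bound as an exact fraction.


μ = E[X] = 9/5, a = 14.
Markov: P[X ≥ 14] ≤ μ/a = (9/5)/14 = 9/70.
Numerically: ≈ 0.12857.
(Since a = 14 > μ = 1.80000, the bound 9/70 is < 1 and informative.)

P[X ≥ 14] ≤ 9/70 ≈ 0.12857.


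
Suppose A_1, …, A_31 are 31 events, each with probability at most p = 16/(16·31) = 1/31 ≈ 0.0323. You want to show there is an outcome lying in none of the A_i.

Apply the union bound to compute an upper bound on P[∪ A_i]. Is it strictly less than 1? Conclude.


Union bound: P[∪_{i=1}^{31} A_i] ≤ Σ_i P[A_i] ≤ 31·p = 31·(1/31) = 1.
Numerically: 1 ≈ 1.0000.
Is 1 < 1? NO.
Since the bound 1 is ≥ 1, the union bound is uninformative here; it does NOT by itself certify existence.

31·p = 1 ≈ 1.0000; existence NOT certified by the union bound.


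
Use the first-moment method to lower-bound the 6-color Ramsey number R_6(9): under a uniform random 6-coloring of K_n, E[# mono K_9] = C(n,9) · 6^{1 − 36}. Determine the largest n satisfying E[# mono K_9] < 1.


We need C(n, 9) · 6^{1 − 36} < 1, i.e. C(n, 9) < 6^{36 − 1} = 1719070799748422591028658176.
Check values of n near the boundary:
  n = 4405: C(4405, 9) = 1706862792900636302463627150; 1706862792900636302463627150 < 1719070799748422591028658176? YES
  n = 4406: C(4406, 9) = 1710356485221788389505285700; 1710356485221788389505285700 < 1719070799748422591028658176? YES
  n = 4407: C(4407, 9) = 1713856532599459170657070050; 1713856532599459170657070050 < 1719070799748422591028658176? YES
  n = 4408: C(4408, 9) = 1717362945146264156457459600; 1717362945146264156457459600 < 1719070799748422591028658176? YES
  n = 4409: C(4409, 9) = 1720875732988608787686577131; 1720875732988608787686577131 < 1719070799748422591028658176? NO
The largest n with C(n, 9) < 1719070799748422591028658176 is n = 4408 (where E[X] = 35778394690547169926197075/35813974994758803979763712 ≈ 0.9990). Hence R_6(9) > 4408, i.e. R_6(9) ≥ 4409.

Largest n = 4408; hence R_6(9) > 4408.


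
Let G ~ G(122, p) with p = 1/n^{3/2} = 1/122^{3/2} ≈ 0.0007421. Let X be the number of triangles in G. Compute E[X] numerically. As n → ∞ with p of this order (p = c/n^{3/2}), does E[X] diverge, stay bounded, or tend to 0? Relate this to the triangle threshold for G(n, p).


Number of potential triangles: C(122, 3) = 295240.
Each occurs with probability p³ ≈ (0.0007421)³ ≈ 4.086775e-10.
By linearity: E[X] = C(122, 3)·p³ ≈ 295240 · 4.086775e-10 ≈ 0.0001.
Since α = 3/2 > 1, p = c/n^{3/2} = o(1/n) is below the triangle threshold p ~ 1/n. Asymptotically E[X] ~ (c³/6)·n^{3(1−α)} = (1³/6)·n^{-1.5} → 0, so by Markov's inequality G has no triangles w.h.p.

E[X] ≈ 0.0001; in regime p = Θ(1/n^{3/2}) E[X] tends to 0 (below the triangle threshold p ~ 1/n).


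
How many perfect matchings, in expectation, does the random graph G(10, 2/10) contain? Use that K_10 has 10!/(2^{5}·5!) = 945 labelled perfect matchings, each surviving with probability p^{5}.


K_10 has 10!/(2^{5}·5!) = 945 labelled perfect matchings.
For each such perfect matching H, let X_H = 1 if all 5 edges of H are present in G. Then P[X_H = 1] = p^{5} = (1/5)^{5} = 1/3125.
By linearity of expectation: E[X] = Σ_H E[X_H] = 945 · p^{5} = 945 · 1/3125 = 189/625.
Numerically: E[X] ≈ 0.302.

E[X] = 945 · (1/5)^{5} = 189/625 ≈ 0.302.


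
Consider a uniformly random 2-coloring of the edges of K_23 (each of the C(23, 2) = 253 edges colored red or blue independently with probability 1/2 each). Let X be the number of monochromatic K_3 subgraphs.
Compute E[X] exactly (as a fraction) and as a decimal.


Let X = Σ_S X_S over the C(23, 3) = 1771 subsets S of size 3, where X_S = 1 if the K_3 on S is monochromatic.
For a fixed S, the K_3 on S has C(3, 2) = 3 edges. P[all 3 edges red] = (1/2)^3, and likewise for blue, so P[monochromatic] = 2·(1/2)^3 = 2^{1 − 3} = 1/4.
By linearity: E[X] = C(23, 3) · 2^{1 − 3} = 1771 · 1/4 = 1771/4.
Numerically: E[X] ≈ 442.75000.

E[X] = C(23,3)·2^(1−C(3,2)) = 1771/4 ≈ 442.75000.


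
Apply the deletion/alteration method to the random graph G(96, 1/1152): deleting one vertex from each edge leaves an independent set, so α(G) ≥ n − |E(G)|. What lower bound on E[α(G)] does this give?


E[|E(G)|] = C(96, 2)·p = 4560 · (1/1152) = 95/24.
E[α(G)] ≥ n − E[|E(G)|] = 96 − 95/24 = 2209/24.
Numerically: ≈ 92.042.
(This is only a lower bound; the true E[α(G)] may be larger.)

E[α(G)] ≥ 2209/24 ≈ 92.042.


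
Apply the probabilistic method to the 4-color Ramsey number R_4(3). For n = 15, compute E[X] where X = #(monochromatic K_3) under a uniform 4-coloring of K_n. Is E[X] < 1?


E[X] = C(15, 3) · 4^{1 − 3} = 455 · 4^{−2} = 455/16.
As a reduced fraction: E[X] = 455/16 ≈ 28.4375.
Is E[X] < 1? NO.
Since E[X] ≥ 1, the first-moment bound is inconclusive at n = 15; it does NOT by itself certify R_4(3) > 15.

E[X] = 455/16 ≈ 28.4375; E[X] ≥ 1; first-moment method inconclusive here.


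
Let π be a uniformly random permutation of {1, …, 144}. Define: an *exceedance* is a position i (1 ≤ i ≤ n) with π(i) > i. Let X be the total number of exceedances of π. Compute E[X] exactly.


Write X = Σ_{i=1}^{144} X_i, where X_i = 1_{π(i) > i}.
For each fixed i, π(i) is uniform over {1, …, 144} (marginal of a uniform permutation), so P[π(i) > i] = (n − i)/n. Summing: Σ_{i=1}^{144} (n − i)/n = (0 + 1 + … + 143)/144 = 144(144 − 1)/(2·144) = (144 − 1)/2.
Hence E[X] = Σ_{i=1}^{144} (144 − i)/144 = 143/2 ≈ 71.50000.

E[X] = 143/2 = 71.50000.


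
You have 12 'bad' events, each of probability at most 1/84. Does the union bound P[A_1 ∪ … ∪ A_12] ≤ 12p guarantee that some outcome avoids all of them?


Union bound: P[∪_{i=1}^{12} A_i] ≤ Σ_i P[A_i] ≤ 12·p = 12·(1/84) = 1/7.
Numerically: 1/7 ≈ 0.1429.
Is 1/7 < 1? YES.
Since P[∪ A_i] ≤ 1/7 < 1, the complement has P[∩ A_i^c] ≥ 1 − 1/7 = 6/7 > 0, so some outcome avoids every A_i.

12·p = 1/7 ≈ 0.1429; existence CERTIFIED by the union bound.


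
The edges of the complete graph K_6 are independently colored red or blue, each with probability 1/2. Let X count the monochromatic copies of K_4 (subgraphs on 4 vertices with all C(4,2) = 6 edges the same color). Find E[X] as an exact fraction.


Let X = Σ_S X_S over the C(6, 4) = 15 subsets S of size 4, where X_S = 1 if the K_4 on S is monochromatic.
For a fixed S, the K_4 on S has C(4, 2) = 6 edges. P[all 6 edges red] = (1/2)^6, and likewise for blue, so P[monochromatic] = 2·(1/2)^6 = 2^{1 − 6} = 1/32.
Summing: E[X] = C(6, 4) · 2^{1 − 6} = 15 · 1/32 = 15/32.
Numerically: E[X] ≈ 0.469.

E[X] = C(6,4)·2^(1−C(4,2)) = 15/32 ≈ 0.469.


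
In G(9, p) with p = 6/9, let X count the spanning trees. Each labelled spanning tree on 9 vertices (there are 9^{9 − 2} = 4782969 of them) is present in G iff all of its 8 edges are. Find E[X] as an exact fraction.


K_9 has 9^{9 − 2} = 4782969 labelled spanning trees.
For each such spanning tree H, let X_H = 1 if all 8 edges of H are present in G. Then P[X_H = 1] = p^{8} = (2/3)^{8} = 256/6561.
By linearity of expectation: E[X] = Σ_H E[X_H] = 4782969 · p^{8} = 4782969 · 256/6561 = 186624.
Numerically: E[X] ≈ 1.866e+05.

E[X] = 4782969 · (2/3)^{8} = 186624 ≈ 1.866e+05.


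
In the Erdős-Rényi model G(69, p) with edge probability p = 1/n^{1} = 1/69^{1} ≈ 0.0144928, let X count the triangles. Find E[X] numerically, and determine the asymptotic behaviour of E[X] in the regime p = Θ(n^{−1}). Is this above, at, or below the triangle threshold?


Number of potential triangles: C(69, 3) = 52394.
Each occurs with probability p³ ≈ (0.0144928)³ ≈ 3.04405663e-06.
By linearity: E[X] = C(69, 3)·p³ ≈ 52394 · 3.04405663e-06 ≈ 0.159490.
Here α = 1, so p = 1/n is exactly at the triangle threshold p ~ 1/n. Asymptotically E[X] → c³/6 = 1³/6 = 1/6 ≈ 0.166667, a bounded constant. In this regime the triangle count is asymptotically Poisson(c³/6).

E[X] ≈ 0.159490; in regime p = Θ(1/n^{1}) E[X] stays bounded (at the triangle threshold p ~ 1/n).


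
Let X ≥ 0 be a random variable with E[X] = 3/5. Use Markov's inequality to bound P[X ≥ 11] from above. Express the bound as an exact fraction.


μ = E[X] = 3/5, a = 11.
Markov: P[X ≥ 11] ≤ μ/a = (3/5)/11 = 3/55.
Numerically: ≈ 0.05455.
(Since a = 11 > μ = 0.60000, the bound 3/55 is < 1 and informative.)

P[X ≥ 11] ≤ 3/55 ≈ 0.05455.


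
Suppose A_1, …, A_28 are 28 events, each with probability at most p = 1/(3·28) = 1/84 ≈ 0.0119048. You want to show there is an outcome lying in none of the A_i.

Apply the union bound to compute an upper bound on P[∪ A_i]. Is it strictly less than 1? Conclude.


Union bound: P[∪_{i=1}^{28} A_i] ≤ Σ_i P[A_i] ≤ 28·p = 28·(1/84) = 1/3.
Numerically: 1/3 ≈ 0.3333333.
Is 1/3 < 1? YES.
Since P[∪ A_i] ≤ 1/3 < 1, the complement has P[∩ A_i^c] ≥ 1 − 1/3 = 2/3 > 0, so some outcome avoids every A_i.

28·p = 1/3 ≈ 0.3333333; existence CERTIFIED by the union bound.


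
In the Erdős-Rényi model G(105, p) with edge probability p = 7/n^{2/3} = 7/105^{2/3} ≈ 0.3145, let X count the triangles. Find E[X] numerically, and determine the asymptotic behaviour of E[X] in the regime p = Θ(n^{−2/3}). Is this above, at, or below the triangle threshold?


Number of potential triangles: C(105, 3) = 187460.
Each occurs with probability p³ ≈ (0.3145)³ ≈ 3.111111e-02.
By linearity: E[X] = C(105, 3)·p³ ≈ 187460 · 3.111111e-02 ≈ 5832.0889.
Since α = 2/3 < 1, p = c/n^{2/3} ≫ 1/n is above the triangle threshold p ~ 1/n. Asymptotically E[X] ~ (c³/6)·n^{3(1−α)} = (7³/6)·n^{1} → ∞; triangles are abundant w.h.p.

E[X] ≈ 5832.0889; in regime p = Θ(1/n^{2/3}) E[X] diverges (above the triangle threshold p ~ 1/n).


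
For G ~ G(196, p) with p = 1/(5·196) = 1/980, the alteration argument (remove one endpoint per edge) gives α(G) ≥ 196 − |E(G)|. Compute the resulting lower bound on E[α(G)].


E[|E(G)|] = C(196, 2)·p = 19110 · (1/980) = 39/2.
E[α(G)] ≥ n − E[|E(G)|] = 196 − 39/2 = 353/2.
Numerically: ≈ 176.50000.
(This is only a lower bound; the true E[α(G)] may be larger.)

E[α(G)] ≥ 353/2 ≈ 176.50000.


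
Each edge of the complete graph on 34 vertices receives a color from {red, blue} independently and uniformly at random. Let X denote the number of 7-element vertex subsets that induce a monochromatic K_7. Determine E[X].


Let X = Σ_S X_S over the C(34, 7) = 5379616 subsets S of size 7, where X_S = 1 if the K_7 on S is monochromatic.
For a fixed S, the K_7 on S has C(7, 2) = 21 edges. P[all 21 edges red] = (1/2)^21, and likewise for blue, so P[monochromatic] = 2·(1/2)^21 = 2^{1 − 21} = 1/1048576.
Summing: E[X] = C(34, 7) · 2^{1 − 21} = 5379616 · 1/1048576 = 168113/32768.
Numerically: E[X] ≈ 5.13040.

E[X] = C(34,7)·2^(1−C(7,2)) = 168113/32768 ≈ 5.13040.


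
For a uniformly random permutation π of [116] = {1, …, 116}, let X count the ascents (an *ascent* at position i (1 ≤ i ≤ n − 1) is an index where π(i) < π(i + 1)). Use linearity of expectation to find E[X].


Write X = Σ X_I over i = 1, …, 115, with X_I the indicator of one ascent.
There are 115 indicators.
For each fixed i, the pair (π(i), π(i+1)) is a uniformly random ordered pair of distinct values from {1, …, 116}; by symmetry P[π(i) < π(i+1)] = 1/2.
By linearity: E[X] = 115 · (1/2) = (116 − 1) · (1/2) = 115/2 ≈ 57.500.

E[X] = 115/2 = 57.500.


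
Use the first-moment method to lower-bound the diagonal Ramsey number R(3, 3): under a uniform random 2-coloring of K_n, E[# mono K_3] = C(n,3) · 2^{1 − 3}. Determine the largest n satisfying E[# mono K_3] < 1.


We need C(n, 3) · 2^{1 − 3} < 1, i.e. C(n, 3) < 2^{3 − 1} = 4.
Check values of n near the boundary:
  n = 3: C(3, 3) = 1; 1 < 4? YES
  n = 4: C(4, 3) = 4; 4 < 4? NO
The largest n with C(n, 3) < 4 is n = 3 (where E[X] = 1/4 ≈ 0.2500000). Hence R(3, 3) > 3, i.e. R(3, 3) ≥ 4.

Largest n = 3; hence R(3, 3) > 3.


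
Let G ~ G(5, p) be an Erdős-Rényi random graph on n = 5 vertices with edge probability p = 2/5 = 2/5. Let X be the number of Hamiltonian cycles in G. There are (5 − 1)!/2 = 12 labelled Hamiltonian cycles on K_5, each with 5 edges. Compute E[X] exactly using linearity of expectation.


K_5 has (5 − 1)!/2 = 12 labelled Hamiltonian cycles.
For each such Hamiltonian cycle H, let X_H = 1 if all 5 edges of H are present in G. Then P[X_H = 1] = p^{5} = (2/5)^{5} = 32/3125.
By linearity: E[X] = Σ_H E[X_H] = 12 · p^{5} = 12 · 32/3125 = 384/3125.
Numerically: E[X] ≈ 0.12288.

E[X] = 12 · (2/5)^{5} = 384/3125 ≈ 0.12288.


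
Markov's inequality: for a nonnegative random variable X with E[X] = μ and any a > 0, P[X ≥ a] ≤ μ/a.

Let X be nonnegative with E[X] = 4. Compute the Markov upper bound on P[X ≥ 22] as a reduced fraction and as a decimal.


μ = E[X] = 4, a = 22.
Markov: P[X ≥ 22] ≤ μ/a = (4)/22 = 2/11.
Numerically: ≈ 0.182.
(Since a = 22 > μ = 4.000, the bound 2/11 is < 1 and informative.)

P[X ≥ 22] ≤ 2/11 ≈ 0.182.


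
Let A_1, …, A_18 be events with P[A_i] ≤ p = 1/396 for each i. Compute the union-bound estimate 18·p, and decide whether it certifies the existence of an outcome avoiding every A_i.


Union bound: P[∪_{i=1}^{18} A_i] ≤ Σ_i P[A_i] ≤ 18·p = 18·(1/396) = 1/22.
Numerically: 1/22 ≈ 0.045.
Is 1/22 < 1? YES.
Since P[∪ A_i] ≤ 1/22 < 1, the complement has P[∩ A_i^c] ≥ 1 − 1/22 = 21/22 > 0, so some outcome avoids every A_i.

18·p = 1/22 ≈ 0.045; existence CERTIFIED by the union bound.


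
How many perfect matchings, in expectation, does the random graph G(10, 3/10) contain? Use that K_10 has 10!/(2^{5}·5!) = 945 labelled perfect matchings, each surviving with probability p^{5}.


K_10 has 10!/(2^{5}·5!) = 945 labelled perfect matchings.
For each such perfect matching H, let X_H = 1 if all 5 edges of H are present in G. Then P[X_H = 1] = p^{5} = (3/10)^{5} = 243/100000.
By linearity: E[X] = Σ_H E[X_H] = 945 · p^{5} = 945 · 243/100000 = 45927/20000.
Numerically: E[X] ≈ 2.29635.

E[X] = 945 · (3/10)^{5} = 45927/20000 ≈ 2.29635.


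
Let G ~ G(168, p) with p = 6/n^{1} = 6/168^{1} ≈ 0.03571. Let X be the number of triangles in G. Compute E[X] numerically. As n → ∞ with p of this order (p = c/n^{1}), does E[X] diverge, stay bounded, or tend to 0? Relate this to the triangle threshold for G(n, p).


Number of potential triangles: C(168, 3) = 776216.
Each occurs with probability p³ ≈ (0.03571)³ ≈ 4.555394e-05.
By linearity: E[X] = C(168, 3)·p³ ≈ 776216 · 4.555394e-05 ≈ 35.3597.
Here α = 1, so p = 6/n is exactly at the triangle threshold p ~ 1/n. Asymptotically E[X] → c³/6 = 6³/6 = 36 ≈ 36.0000, a bounded constant. In this regime the triangle count is asymptotically Poisson(c³/6).

E[X] ≈ 35.3597; in regime p = Θ(1/n^{1}) E[X] stays bounded (at the triangle threshold p ~ 1/n).


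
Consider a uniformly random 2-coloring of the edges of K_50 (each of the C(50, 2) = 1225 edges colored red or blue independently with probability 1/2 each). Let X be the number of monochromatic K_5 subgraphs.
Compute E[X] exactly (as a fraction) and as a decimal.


Let X = Σ_S X_S over the C(50, 5) = 2118760 subsets S of size 5, where X_S = 1 if the K_5 on S is monochromatic.
For a fixed S, the K_5 on S has C(5, 2) = 10 edges. P[all 10 edges red] = (1/2)^10, and likewise for blue, so P[monochromatic] = 2·(1/2)^10 = 2^{1 − 10} = 1/512.
By linearity of expectation: E[X] = C(50, 5) · 2^{1 − 10} = 2118760 · 1/512 = 264845/64.
Numerically: E[X] ≈ 4138.203.

E[X] = C(50,5)·2^(1−C(5,2)) = 264845/64 ≈ 4138.203.


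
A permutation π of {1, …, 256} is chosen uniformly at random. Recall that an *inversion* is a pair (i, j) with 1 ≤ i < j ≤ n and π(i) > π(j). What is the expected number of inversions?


Write X = Σ X_I over the C(256, 2) = 32640 pairs i < j, with X_I the indicator of one inversion.
There are 32640 indicators.
For each fixed pair i < j, the values π(i) and π(j) are two distinct elements of {1, …, 256} in uniformly random order; by symmetry P[π(i) > π(j)] = 1/2.
By linearity: E[X] = 32640 · (1/2) = C(256, 2) · (1/2) = 32640/2 = 16320 ≈ 16320.000.

E[X] = 16320 = 16320.000.


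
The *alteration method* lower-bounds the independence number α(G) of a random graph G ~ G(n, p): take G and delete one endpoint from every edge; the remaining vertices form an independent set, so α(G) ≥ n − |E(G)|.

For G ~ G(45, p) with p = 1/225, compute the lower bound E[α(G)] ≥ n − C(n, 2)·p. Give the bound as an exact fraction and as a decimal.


E[|E(G)|] = C(45, 2)·p = 990 · (1/225) = 22/5.
E[α(G)] ≥ n − E[|E(G)|] = 45 − 22/5 = 203/5.
Numerically: ≈ 40.6000.
(This is only a lower bound; the true E[α(G)] may be larger.)

E[α(G)] ≥ 203/5 ≈ 40.6000.


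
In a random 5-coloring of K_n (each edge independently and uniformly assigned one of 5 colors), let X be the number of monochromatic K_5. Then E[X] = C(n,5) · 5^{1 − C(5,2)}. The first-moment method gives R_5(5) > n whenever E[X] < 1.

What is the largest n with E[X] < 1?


We need C(n, 5) · 5^{1 − 10} < 1, i.e. C(n, 5) < 5^{10 − 1} = 1953125.
Check values of n near the boundary:
  n = 48: C(48, 5) = 1712304; 1712304 < 1953125? YES
  n = 49: C(49, 5) = 1906884; 1906884 < 1953125? YES
  n = 50: C(50, 5) = 2118760; 2118760 < 1953125? NO
  n = 51: C(51, 5) = 2349060; 2349060 < 1953125? NO
The largest n with C(n, 5) < 1953125 is n = 49 (where E[X] = 1906884/1953125 ≈ 0.976). Hence R_5(5) > 49, i.e. R_5(5) ≥ 50.

Largest n = 49; hence R_5(5) > 49.


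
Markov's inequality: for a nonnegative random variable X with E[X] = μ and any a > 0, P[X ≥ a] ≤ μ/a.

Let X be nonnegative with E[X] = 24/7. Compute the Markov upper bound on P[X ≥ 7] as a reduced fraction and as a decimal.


μ = E[X] = 24/7, a = 7.
Markov: P[X ≥ 7] ≤ μ/a = (24/7)/7 = 24/49.
Numerically: ≈ 0.490.
(Since a = 7 > μ = 3.429, the bound 24/49 is < 1 and informative.)

P[X ≥ 7] ≤ 24/49 ≈ 0.490.


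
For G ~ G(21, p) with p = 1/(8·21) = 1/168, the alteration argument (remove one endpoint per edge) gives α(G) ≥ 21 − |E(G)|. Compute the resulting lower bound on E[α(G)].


E[|E(G)|] = C(21, 2)·p = 210 · (1/168) = 5/4.
E[α(G)] ≥ n − E[|E(G)|] = 21 − 5/4 = 79/4.
Numerically: ≈ 19.750.
(This is only a lower bound; the true E[α(G)] may be larger.)

E[α(G)] ≥ 79/4 ≈ 19.750.


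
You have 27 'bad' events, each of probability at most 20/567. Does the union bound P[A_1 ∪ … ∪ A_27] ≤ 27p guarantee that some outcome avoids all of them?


Union bound: P[∪_{i=1}^{27} A_i] ≤ Σ_i P[A_i] ≤ 27·p = 27·(20/567) = 20/21.
Numerically: 20/21 ≈ 0.9523810.
Is 20/21 < 1? YES.
Since P[∪ A_i] ≤ 20/21 < 1, the complement has P[∩ A_i^c] ≥ 1 − 20/21 = 1/21 > 0, so some outcome avoids every A_i.

27·p = 20/21 ≈ 0.9523810; existence CERTIFIED by the union bound.


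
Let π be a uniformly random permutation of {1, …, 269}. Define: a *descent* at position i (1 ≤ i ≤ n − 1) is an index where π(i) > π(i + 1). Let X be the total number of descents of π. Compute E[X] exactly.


Write X = Σ X_I over i = 1, …, 268, with X_I the indicator of one descent.
There are 268 indicators.
For each fixed i, the pair (π(i), π(i+1)) is a uniformly random ordered pair of distinct values from {1, …, 269}; by symmetry P[π(i) > π(i+1)] = 1/2.
By linearity: E[X] = 268 · (1/2) = (269 − 1) · (1/2) = 134 ≈ 134.000000.

E[X] = 134 = 134.000000.


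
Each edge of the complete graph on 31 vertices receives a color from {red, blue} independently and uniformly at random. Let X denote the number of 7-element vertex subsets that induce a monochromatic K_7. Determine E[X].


Let X = Σ_S X_S over the C(31, 7) = 2629575 subsets S of size 7, where X_S = 1 if the K_7 on S is monochromatic.
For a fixed S, the K_7 on S has C(7, 2) = 21 edges. P[all 21 edges red] = (1/2)^21, and likewise for blue, so P[monochromatic] = 2·(1/2)^21 = 2^{1 − 21} = 1/1048576.
By linearity of expectation: E[X] = C(31, 7) · 2^{1 − 21} = 2629575 · 1/1048576 = 2629575/1048576.
Numerically: E[X] ≈ 2.5078.

E[X] = C(31,7)·2^(1−C(7,2)) = 2629575/1048576 ≈ 2.5078.


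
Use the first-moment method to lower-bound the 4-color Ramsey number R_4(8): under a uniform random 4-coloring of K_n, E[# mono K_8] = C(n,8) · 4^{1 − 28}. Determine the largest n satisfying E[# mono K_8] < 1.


We need C(n, 8) · 4^{1 − 28} < 1, i.e. C(n, 8) < 4^{28 − 1} = 18014398509481984.
Check values of n near the boundary:
  n = 407: C(407, 8) = 17424959239309050; 17424959239309050 < 18014398509481984? YES
  n = 408: C(408, 8) = 17773458424095231; 17773458424095231 < 18014398509481984? YES
  n = 409: C(409, 8) = 18128041135797879; 18128041135797879 < 18014398509481984? NO
  n = 410: C(410, 8) = 18488798173326195; 18488798173326195 < 18014398509481984? NO
The largest n with C(n, 8) < 18014398509481984 is n = 408 (where E[X] = 17773458424095231/18014398509481984 ≈ 0.98663). Hence R_4(8) > 408, i.e. R_4(8) ≥ 409.

Largest n = 408; hence R_4(8) > 408.


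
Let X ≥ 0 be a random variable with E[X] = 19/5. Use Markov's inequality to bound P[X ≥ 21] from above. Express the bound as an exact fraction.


μ = E[X] = 19/5, a = 21.
Markov: P[X ≥ 21] ≤ μ/a = (19/5)/21 = 19/105.
Numerically: ≈ 0.18095.
(Since a = 21 > μ = 3.80000, the bound 19/105 is < 1 and informative.)

P[X ≥ 21] ≤ 19/105 ≈ 0.18095.


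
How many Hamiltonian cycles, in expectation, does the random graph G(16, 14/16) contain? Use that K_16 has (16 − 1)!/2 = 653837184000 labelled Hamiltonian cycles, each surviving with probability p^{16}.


K_16 has (16 − 1)!/2 = 653837184000 labelled Hamiltonian cycles.
For each such Hamiltonian cycle H, let X_H = 1 if all 16 edges of H are present in G. Then P[X_H = 1] = p^{16} = (7/8)^{16} = 33232930569601/281474976710656.
Summing the indicators: E[X] = Σ_H E[X_H] = 653837184000 · p^{16} = 653837184000 · 33232930569601/281474976710656 = 21219654042671322112875/274877906944.
Numerically: E[X] ≈ 7.71967e+10.

E[X] = 653837184000 · (7/8)^{16} = 21219654042671322112875/274877906944 ≈ 7.71967e+10.


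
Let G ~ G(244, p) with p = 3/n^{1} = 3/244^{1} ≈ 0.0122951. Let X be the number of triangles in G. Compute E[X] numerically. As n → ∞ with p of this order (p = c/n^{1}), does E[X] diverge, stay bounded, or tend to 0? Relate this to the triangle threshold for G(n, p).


Number of potential triangles: C(244, 3) = 2391444.
Each occurs with probability p³ ≈ (0.0122951)³ ≈ 1.85863574e-06.
By linearity: E[X] = C(244, 3)·p³ ≈ 2391444 · 1.85863574e-06 ≈ 4.444823.
Here α = 1, so p = 3/n is exactly at the triangle threshold p ~ 1/n. Asymptotically E[X] → c³/6 = 3³/6 = 9/2 ≈ 4.500000, a bounded constant. In this regime the triangle count is asymptotically Poisson(c³/6).

E[X] ≈ 4.444823; in regime p = Θ(1/n^{1}) E[X] stays bounded (at the triangle threshold p ~ 1/n).


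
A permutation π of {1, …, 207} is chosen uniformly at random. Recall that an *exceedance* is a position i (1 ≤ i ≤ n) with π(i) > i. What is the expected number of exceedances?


Write X = Σ_{i=1}^{207} X_i, where X_i = 1_{π(i) > i}.
For each fixed i, π(i) is uniform over {1, …, 207} (marginal of a uniform permutation), so P[π(i) > i] = (n − i)/n. Summing: Σ_{i=1}^{207} (n − i)/n = (0 + 1 + … + 206)/207 = 207(207 − 1)/(2·207) = (207 − 1)/2.
Hence E[X] = Σ_{i=1}^{207} (207 − i)/207 = 103 ≈ 103.000.

E[X] = 103 = 103.000.


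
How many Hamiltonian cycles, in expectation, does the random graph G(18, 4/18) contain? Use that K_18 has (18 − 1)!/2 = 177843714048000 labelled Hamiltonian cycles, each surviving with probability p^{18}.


K_18 has (18 − 1)!/2 = 177843714048000 labelled Hamiltonian cycles.
For each such Hamiltonian cycle H, let X_H = 1 if all 18 edges of H are present in G. Then P[X_H = 1] = p^{18} = (2/9)^{18} = 262144/150094635296999121.
Summing the indicators: E[X] = Σ_H E[X_H] = 177843714048000 · p^{18} = 177843714048000 · 262144/150094635296999121 = 63951526166528000/205891132094649.
Numerically: E[X] ≈ 311.

E[X] = 177843714048000 · (2/9)^{18} = 63951526166528000/205891132094649 ≈ 311.


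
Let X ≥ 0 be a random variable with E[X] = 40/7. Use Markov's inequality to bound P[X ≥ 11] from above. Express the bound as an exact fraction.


μ = E[X] = 40/7, a = 11.
Markov: P[X ≥ 11] ≤ μ/a = (40/7)/11 = 40/77.
Numerically: ≈ 0.5195.
(Since a = 11 > μ = 5.7143, the bound 40/77 is < 1 and informative.)

P[X ≥ 11] ≤ 40/77 ≈ 0.5195.


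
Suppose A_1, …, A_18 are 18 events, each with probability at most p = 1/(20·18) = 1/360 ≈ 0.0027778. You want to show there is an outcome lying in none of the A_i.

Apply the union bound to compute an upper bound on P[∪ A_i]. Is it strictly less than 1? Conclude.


Union bound: P[∪_{i=1}^{18} A_i] ≤ Σ_i P[A_i] ≤ 18·p = 18·(1/360) = 1/20.
Numerically: 1/20 ≈ 0.0500000.
Is 1/20 < 1? YES.
Since P[∪ A_i] ≤ 1/20 < 1, the complement has P[∩ A_i^c] ≥ 1 − 1/20 = 19/20 > 0, so some outcome avoids every A_i.

18·p = 1/20 ≈ 0.0500000; existence CERTIFIED by the union bound.


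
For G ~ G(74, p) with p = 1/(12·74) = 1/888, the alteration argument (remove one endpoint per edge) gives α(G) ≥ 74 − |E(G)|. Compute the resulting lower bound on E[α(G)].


E[|E(G)|] = C(74, 2)·p = 2701 · (1/888) = 73/24.
E[α(G)] ≥ n − E[|E(G)|] = 74 − 73/24 = 1703/24.
Numerically: ≈ 70.9583.
(This is only a lower bound; the true E[α(G)] may be larger.)

E[α(G)] ≥ 1703/24 ≈ 70.9583.


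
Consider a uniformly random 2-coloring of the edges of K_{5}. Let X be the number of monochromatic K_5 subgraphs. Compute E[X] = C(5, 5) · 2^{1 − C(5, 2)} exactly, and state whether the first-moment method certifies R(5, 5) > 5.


E[X] = C(5, 5) · 2^{1 − 10} = 1 · 2^{−9} = 1/512.
As a reduced fraction: E[X] = 1/512 ≈ 0.0019531.
Is E[X] < 1? YES.
Since E[X] < 1, there exists a 2-coloring of K_{5} with no monochromatic K_5; hence R(5, 5) > 5.

E[X] = 1/512 ≈ 0.0019531; E[X] < 1, so R(5, 5) > 5.


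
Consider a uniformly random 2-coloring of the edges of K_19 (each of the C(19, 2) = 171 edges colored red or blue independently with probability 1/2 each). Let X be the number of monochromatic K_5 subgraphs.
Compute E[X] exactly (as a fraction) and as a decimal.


Let X = Σ_S X_S over the C(19, 5) = 11628 subsets S of size 5, where X_S = 1 if the K_5 on S is monochromatic.
For a fixed S, the K_5 on S has C(5, 2) = 10 edges. P[all 10 edges red] = (1/2)^10, and likewise for blue, so P[monochromatic] = 2·(1/2)^10 = 2^{1 − 10} = 1/512.
By linearity: E[X] = C(19, 5) · 2^{1 − 10} = 11628 · 1/512 = 2907/128.
Numerically: E[X] ≈ 22.711.

E[X] = C(19,5)·2^(1−C(5,2)) = 2907/128 ≈ 22.711.


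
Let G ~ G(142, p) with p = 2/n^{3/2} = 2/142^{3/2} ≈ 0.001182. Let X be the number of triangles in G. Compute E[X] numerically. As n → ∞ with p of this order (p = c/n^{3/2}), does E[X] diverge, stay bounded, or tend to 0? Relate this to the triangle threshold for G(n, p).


Number of potential triangles: C(142, 3) = 467180.
Each occurs with probability p³ ≈ (0.001182)³ ≈ 1.651172e-09.
By linearity: E[X] = C(142, 3)·p³ ≈ 467180 · 1.651172e-09 ≈ 0.0008.
Since α = 3/2 > 1, p = c/n^{3/2} = o(1/n) is below the triangle threshold p ~ 1/n. Asymptotically E[X] ~ (c³/6)·n^{3(1−α)} = (2³/6)·n^{-1.5} → 0, so by Markov's inequality G has no triangles w.h.p.

E[X] ≈ 0.0008; in regime p = Θ(1/n^{3/2}) E[X] tends to 0 (below the triangle threshold p ~ 1/n).


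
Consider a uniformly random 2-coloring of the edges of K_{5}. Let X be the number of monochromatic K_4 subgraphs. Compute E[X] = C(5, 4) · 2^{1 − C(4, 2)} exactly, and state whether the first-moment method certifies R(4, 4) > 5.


E[X] = C(5, 4) · 2^{1 − 6} = 5 · 2^{−5} = 5/32.
As a reduced fraction: E[X] = 5/32 ≈ 0.156.
Is E[X] < 1? YES.
Since E[X] < 1, there exists a 2-coloring of K_{5} with no monochromatic K_4; hence R(4, 4) > 5.

E[X] = 5/32 ≈ 0.156; E[X] < 1, so R(4, 4) > 5.


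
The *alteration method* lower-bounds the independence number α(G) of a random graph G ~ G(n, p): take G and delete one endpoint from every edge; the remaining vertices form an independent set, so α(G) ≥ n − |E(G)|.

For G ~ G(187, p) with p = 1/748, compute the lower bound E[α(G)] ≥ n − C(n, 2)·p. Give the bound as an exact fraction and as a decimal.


E[|E(G)|] = C(187, 2)·p = 17391 · (1/748) = 93/4.
E[α(G)] ≥ n − E[|E(G)|] = 187 − 93/4 = 655/4.
Numerically: ≈ 163.75000.
(This is only a lower bound; the true E[α(G)] may be larger.)

E[α(G)] ≥ 655/4 ≈ 163.75000.


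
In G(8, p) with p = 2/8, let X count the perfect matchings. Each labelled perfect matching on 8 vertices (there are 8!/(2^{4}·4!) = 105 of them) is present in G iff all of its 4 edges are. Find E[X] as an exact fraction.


K_8 has 8!/(2^{4}·4!) = 105 labelled perfect matchings.
For each such perfect matching H, let X_H = 1 if all 4 edges of H are present in G. Then P[X_H = 1] = p^{4} = (1/4)^{4} = 1/256.
By linearity of expectation: E[X] = Σ_H E[X_H] = 105 · p^{4} = 105 · 1/256 = 105/256.
Numerically: E[X] ≈ 0.41.

E[X] = 105 · (1/4)^{4} = 105/256 ≈ 0.41.


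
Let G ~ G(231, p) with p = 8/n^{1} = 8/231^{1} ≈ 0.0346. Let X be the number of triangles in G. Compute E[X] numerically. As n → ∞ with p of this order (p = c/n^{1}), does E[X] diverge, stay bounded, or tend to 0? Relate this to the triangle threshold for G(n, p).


Number of potential triangles: C(231, 3) = 2027795.
Each occurs with probability p³ ≈ (0.0346)³ ≈ 4.15369e-05.
By linearity: E[X] = C(231, 3)·p³ ≈ 2027795 · 4.15369e-05 ≈ 84.228.
Here α = 1, so p = 8/n is exactly at the triangle threshold p ~ 1/n. Asymptotically E[X] → c³/6 = 8³/6 = 256/3 ≈ 85.333, a bounded constant. In this regime the triangle count is asymptotically Poisson(c³/6).

E[X] ≈ 84.228; in regime p = Θ(1/n^{1}) E[X] stays bounded (at the triangle threshold p ~ 1/n).


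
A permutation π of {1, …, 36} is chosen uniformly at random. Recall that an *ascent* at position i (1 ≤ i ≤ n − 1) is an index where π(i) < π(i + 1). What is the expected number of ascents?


Write X = Σ X_I over i = 1, …, 35, with X_I the indicator of one ascent.
There are 35 indicators.
For each fixed i, the pair (π(i), π(i+1)) is a uniformly random ordered pair of distinct values from {1, …, 36}; by symmetry P[π(i) < π(i+1)] = 1/2.
By linearity: E[X] = 35 · (1/2) = (36 − 1) · (1/2) = 35/2 ≈ 17.5000.

E[X] = 35/2 = 17.5000.


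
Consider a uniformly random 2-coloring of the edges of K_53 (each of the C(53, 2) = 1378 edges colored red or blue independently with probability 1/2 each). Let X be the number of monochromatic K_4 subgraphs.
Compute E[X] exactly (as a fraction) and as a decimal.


Let X = Σ_S X_S over the C(53, 4) = 292825 subsets S of size 4, where X_S = 1 if the K_4 on S is monochromatic.
For a fixed S, the K_4 on S has C(4, 2) = 6 edges. P[all 6 edges red] = (1/2)^6, and likewise for blue, so P[monochromatic] = 2·(1/2)^6 = 2^{1 − 6} = 1/32.
Summing: E[X] = C(53, 4) · 2^{1 − 6} = 292825 · 1/32 = 292825/32.
Numerically: E[X] ≈ 9150.78125.

E[X] = C(53,4)·2^(1−C(4,2)) = 292825/32 ≈ 9150.78125.


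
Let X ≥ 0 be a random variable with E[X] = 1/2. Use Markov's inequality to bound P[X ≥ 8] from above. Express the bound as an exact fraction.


μ = E[X] = 1/2, a = 8.
Markov: P[X ≥ 8] ≤ μ/a = (1/2)/8 = 1/16.
Numerically: ≈ 0.0625.
(Since a = 8 > μ = 0.5000, the bound 1/16 is < 1 and informative.)

P[X ≥ 8] ≤ 1/16 ≈ 0.0625.


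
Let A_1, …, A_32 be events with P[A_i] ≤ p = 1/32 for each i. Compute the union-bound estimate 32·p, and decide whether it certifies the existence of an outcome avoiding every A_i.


Union bound: P[∪_{i=1}^{32} A_i] ≤ Σ_i P[A_i] ≤ 32·p = 32·(1/32) = 1.
Numerically: 1 ≈ 1.000000.
Is 1 < 1? NO.
Since the bound 1 is ≥ 1, the union bound is uninformative here; it does NOT by itself certify existence.

32·p = 1 ≈ 1.000000; existence NOT certified by the union bound.


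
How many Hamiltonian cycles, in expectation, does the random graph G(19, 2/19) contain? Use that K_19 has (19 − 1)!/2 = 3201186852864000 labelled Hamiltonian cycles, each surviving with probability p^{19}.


K_19 has (19 − 1)!/2 = 3201186852864000 labelled Hamiltonian cycles.
For each such Hamiltonian cycle H, let X_H = 1 if all 19 edges of H are present in G. Then P[X_H = 1] = p^{19} = (2/19)^{19} = 524288/1978419655660313589123979.
Summing the indicators: E[X] = Σ_H E[X_H] = 3201186852864000 · p^{19} = 3201186852864000 · 524288/1978419655660313589123979 = 1678343852714360832000/1978419655660313589123979.
Numerically: E[X] ≈ 0.0008483.

E[X] = 3201186852864000 · (2/19)^{19} = 1678343852714360832000/1978419655660313589123979 ≈ 0.0008483.


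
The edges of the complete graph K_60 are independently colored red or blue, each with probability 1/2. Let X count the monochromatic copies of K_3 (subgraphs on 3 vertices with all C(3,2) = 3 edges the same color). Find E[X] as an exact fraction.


Let X = Σ_S X_S over the C(60, 3) = 34220 subsets S of size 3, where X_S = 1 if the K_3 on S is monochromatic.
For a fixed S, the K_3 on S has C(3, 2) = 3 edges. P[all 3 edges red] = (1/2)^3, and likewise for blue, so P[monochromatic] = 2·(1/2)^3 = 2^{1 − 3} = 1/4.
By linearity: E[X] = C(60, 3) · 2^{1 − 3} = 34220 · 1/4 = 8555.
Numerically: E[X] ≈ 8555.000.

E[X] = C(60,3)·2^(1−C(3,2)) = 8555 ≈ 8555.000.


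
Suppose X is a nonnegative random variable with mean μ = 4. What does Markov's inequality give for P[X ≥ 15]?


μ = E[X] = 4, a = 15.
Markov: P[X ≥ 15] ≤ μ/a = (4)/15 = 4/15.
Numerically: ≈ 0.2667.
(Since a = 15 > μ = 4.0000, the bound 4/15 is < 1 and informative.)

P[X ≥ 15] ≤ 4/15 ≈ 0.2667.


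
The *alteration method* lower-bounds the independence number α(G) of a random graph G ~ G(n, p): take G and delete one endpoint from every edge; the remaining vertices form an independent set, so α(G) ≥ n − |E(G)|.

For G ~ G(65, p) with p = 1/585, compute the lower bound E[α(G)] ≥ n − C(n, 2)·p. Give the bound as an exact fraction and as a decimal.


E[|E(G)|] = C(65, 2)·p = 2080 · (1/585) = 32/9.
E[α(G)] ≥ n − E[|E(G)|] = 65 − 32/9 = 553/9.
Numerically: ≈ 61.44444.
(This is only a lower bound; the true E[α(G)] may be larger.)

E[α(G)] ≥ 553/9 ≈ 61.44444.
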